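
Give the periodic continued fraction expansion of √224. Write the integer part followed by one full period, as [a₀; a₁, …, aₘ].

a₀ = ⌊√224⌋ = 14.
With m₀=0, d₀=1 and mₖ₊₁ = dₖaₖ − mₖ, dₖ₊₁ = (n − mₖ₊₁²)/dₖ, aₖ₊₁ = ⌊(a₀+mₖ₊₁)/dₖ₊₁⌋:
  k=1: m=14, d=28, a=1
  k=2: m=14, d=1, a=28
d=1 and a=2a₀=28 at k=2, so the next step gives (m, d) = (14, 28) again — its k=1 value — and the period has length 2.

[14; 1, 28]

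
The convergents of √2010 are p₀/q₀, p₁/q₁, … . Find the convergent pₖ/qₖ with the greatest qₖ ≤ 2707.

120556/2689

√2010 = [44; 1, 4, 1, 88, …] (period length 4).
Convergents:
  p_0/q_0 = 44/1
  p_1/q_1 = 45/1
  p_2/q_2 = 224/5
  p_3/q_3 = 269/6
  p_4/q_4 = 23896/533
  p_5/q_5 = 24165/539
  p_6/q_6 = 120556/2689
  p_7/q_7 = 144721/3228
q_6 = 2689 ≤ 2707 < 3228 = q_7, so the answer is 120556/2689.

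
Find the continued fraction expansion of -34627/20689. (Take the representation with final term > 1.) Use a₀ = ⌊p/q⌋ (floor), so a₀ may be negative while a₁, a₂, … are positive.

[-2; 3, 15, 2, 15, 14]

-34627 = -2×20689 + 6751
20689 = 3×6751 + 436
6751 = 15×436 + 211
436 = 2×211 + 14
211 = 15×14 + 1
14 = 14×1 + 0  (stop)
So -34627/20689 = [-2; 3, 15, 2, 15, 14].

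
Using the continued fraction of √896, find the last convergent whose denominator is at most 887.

√896 = [29; 1, 13, 1, 58, …] (period length 4).
Convergents:
  p_0/q_0 = 29/1
  p_1/q_1 = 30/1
  p_2/q_2 = 419/14
  p_3/q_3 = 449/15
  p_4/q_4 = 26461/884
  p_5/q_5 = 26910/899
q_4 = 884 ≤ 887 < 899 = q_5, so the answer is 26461/884.

26461/884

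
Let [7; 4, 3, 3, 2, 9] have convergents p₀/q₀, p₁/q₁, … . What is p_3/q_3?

Using pₖ = aₖpₖ₋₁ + pₖ₋₂, qₖ = aₖqₖ₋₁ + qₖ₋₂ (with p₋₁=1, p₋₂=0, q₋₁=0, q₋₂=1):
  k=0: a=7, p=7, q=1
  k=1: a=4, p=29, q=4
  k=2: a=3, p=94, q=13
  k=3: a=3, p=311, q=43

311/43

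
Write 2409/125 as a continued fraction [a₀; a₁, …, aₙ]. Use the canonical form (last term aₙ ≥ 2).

[19; 3, 1, 2, 11]

2409 = 19*125 + 34
125 = 3*34 + 23
34 = 1*23 + 11
23 = 2*11 + 1
11 = 11*1 + 0  (stop)
So 2409/125 = [19; 3, 1, 2, 11].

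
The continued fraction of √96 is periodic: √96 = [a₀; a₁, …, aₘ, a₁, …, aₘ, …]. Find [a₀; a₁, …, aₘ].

a₀ = ⌊√96⌋ = 9.
With m₀=0, d₀=1 and mₖ₊₁ = dₖaₖ − mₖ, dₖ₊₁ = (n − mₖ₊₁²)/dₖ, aₖ₊₁ = ⌊(a₀+mₖ₊₁)/dₖ₊₁⌋:
  k=1: m=9, d=15, a=1
  k=2: m=6, d=4, a=3
  k=3: m=6, d=15, a=1
  k=4: m=9, d=1, a=18
d=1 and a=2a₀=18 at k=4, so the next step gives (m, d) = (9, 15) again — its k=1 value — and the period has length 4.

[9; 1, 3, 1, 18]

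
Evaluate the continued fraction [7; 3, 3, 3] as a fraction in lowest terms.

Using pₖ = aₖpₖ₋₁ + pₖ₋₂ and qₖ = aₖqₖ₋₁ + qₖ₋₂:
  k=0: a=7, p=7, q=1
  k=1: a=3, p=22, q=3
  k=2: a=3, p=73, q=10
  k=3: a=3, p=241, q=33

241/33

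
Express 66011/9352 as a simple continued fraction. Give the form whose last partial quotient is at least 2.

66011 = 7*9352 + 547
9352 = 17*547 + 53
547 = 10*53 + 17
53 = 3*17 + 2
17 = 8*2 + 1
2 = 2*1 + 0  (stop)
So 66011/9352 = [7; 17, 10, 3, 8, 2].

[7; 17, 10, 3, 8, 2]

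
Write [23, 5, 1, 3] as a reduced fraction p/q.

533/23

Using pₖ = aₖpₖ₋₁ + pₖ₋₂ and qₖ = aₖqₖ₋₁ + qₖ₋₂:
  k=0: a=23, p=23, q=1
  k=1: a=5, p=116, q=5
  k=2: a=1, p=139, q=6
  k=3: a=3, p=533, q=23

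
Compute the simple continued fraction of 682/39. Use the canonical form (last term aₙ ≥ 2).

682 = 17×39 + 19
39 = 2×19 + 1
19 = 19×1 + 0  (stop)
So 682/39 = [17; 2, 19].

[17; 2, 19]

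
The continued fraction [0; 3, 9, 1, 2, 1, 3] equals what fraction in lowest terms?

146/453

Fold from the inside: start with 3/1.
  1 + 1/3 = 4/3
  2 + 3/4 = 11/4
  1 + 4/11 = 15/11
  9 + 11/15 = 146/15
  3 + 15/146 = 453/146
  0 + 146/453 = 146/453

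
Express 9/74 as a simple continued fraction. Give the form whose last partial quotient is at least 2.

[0; 8, 4, 2]

9 = 0×74 + 9
74 = 8×9 + 2
9 = 4×2 + 1
2 = 2×1 + 0  (stop)
So 9/74 = [0; 8, 4, 2].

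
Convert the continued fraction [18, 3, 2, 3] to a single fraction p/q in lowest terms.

Using pₖ = aₖpₖ₋₁ + pₖ₋₂ and qₖ = aₖqₖ₋₁ + qₖ₋₂:
  k=0: a=18, p=18, q=1
  k=1: a=3, p=55, q=3
  k=2: a=2, p=128, q=7
  k=3: a=3, p=439, q=24

439/24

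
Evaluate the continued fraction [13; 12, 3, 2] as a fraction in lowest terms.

Fold from the inside: start with 2/1.
  3 + 1/2 = 7/2
  12 + 2/7 = 86/7
  13 + 7/86 = 1125/86

1125/86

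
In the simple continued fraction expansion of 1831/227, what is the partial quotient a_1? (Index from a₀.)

15

1831 = 8·227 + 15   →  a_0 = 8
227 = 15·15 + 2   →  a_1 = 15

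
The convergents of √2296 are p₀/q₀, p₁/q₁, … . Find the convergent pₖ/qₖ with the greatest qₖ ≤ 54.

√2296 = [47; 1, 10, 1, 94, …] (period length 4).
Convergents:
  p_0/q_0 = 47/1
  p_1/q_1 = 48/1
  p_2/q_2 = 527/11
  p_3/q_3 = 575/12
  p_4/q_4 = 54577/1139
q_3 = 12 ≤ 54 < 1139 = q_4, so the answer is 575/12.

575/12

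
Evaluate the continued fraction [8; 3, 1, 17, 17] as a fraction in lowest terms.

9995/1211

Fold from the inside: start with 17/1.
  17 + 1/17 = 290/17
  1 + 17/290 = 307/290
  3 + 290/307 = 1211/307
  8 + 307/1211 = 9995/1211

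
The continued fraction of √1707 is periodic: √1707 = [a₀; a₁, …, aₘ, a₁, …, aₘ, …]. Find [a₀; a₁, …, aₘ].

[41; 3, 6, 41, 6, 3, 82]

a₀ = ⌊√1707⌋ = 41.
With m₀=0, d₀=1 and mₖ₊₁ = dₖaₖ − mₖ, dₖ₊₁ = (n − mₖ₊₁²)/dₖ, aₖ₊₁ = ⌊(a₀+mₖ₊₁)/dₖ₊₁⌋:
  k=1: m=41, d=26, a=3
  k=2: m=37, d=13, a=6
  k=3: m=41, d=2, a=41
  k=4: m=41, d=13, a=6
  k=5: m=37, d=26, a=3
  k=6: m=41, d=1, a=82
d=1 and a=2a₀=82 at k=6, so the next step gives (m, d) = (41, 26) again — its k=1 value — and the period has length 6.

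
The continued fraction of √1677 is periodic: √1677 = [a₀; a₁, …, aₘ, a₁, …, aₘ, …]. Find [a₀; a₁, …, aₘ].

a₀ = ⌊√1677⌋ = 40.
With m₀=0, d₀=1 and mₖ₊₁ = dₖaₖ − mₖ, dₖ₊₁ = (n − mₖ₊₁²)/dₖ, aₖ₊₁ = ⌊(a₀+mₖ₊₁)/dₖ₊₁⌋:
  k=1: m=40, d=77, a=1
  k=2: m=37, d=4, a=19
  k=3: m=39, d=39, a=2
  k=4: m=39, d=4, a=19
  k=5: m=37, d=77, a=1
  k=6: m=40, d=1, a=80
d=1 and a=2a₀=80 at k=6, so the next step gives (m, d) = (40, 77) again — its k=1 value — and the period has length 6.

[40; 1, 19, 2, 19, 1, 80]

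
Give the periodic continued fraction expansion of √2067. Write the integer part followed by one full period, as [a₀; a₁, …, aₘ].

a₀ = ⌊√2067⌋ = 45.
With m₀=0, d₀=1 and mₖ₊₁ = dₖaₖ − mₖ, dₖ₊₁ = (n − mₖ₊₁²)/dₖ, aₖ₊₁ = ⌊(a₀+mₖ₊₁)/dₖ₊₁⌋:
  k=1: m=45, d=42, a=2
  k=2: m=39, d=13, a=6
  k=3: m=39, d=42, a=2
  k=4: m=45, d=1, a=90
d=1 and a=2a₀=90 at k=4, so the next step gives (m, d) = (45, 42) again — its k=1 value — and the period has length 4.

[45; 2, 6, 2, 90]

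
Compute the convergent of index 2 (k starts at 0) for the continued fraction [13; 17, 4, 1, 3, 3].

901/69

Using pₖ = aₖpₖ₋₁ + pₖ₋₂, qₖ = aₖqₖ₋₁ + qₖ₋₂ (with p₋₁=1, p₋₂=0, q₋₁=0, q₋₂=1):
  k=0: a=13, p=13, q=1
  k=1: a=17, p=222, q=17
  k=2: a=4, p=901, q=69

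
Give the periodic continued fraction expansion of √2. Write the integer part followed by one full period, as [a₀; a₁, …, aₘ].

a₀ = ⌊√2⌋ = 1.
With m₀=0, d₀=1 and mₖ₊₁ = dₖaₖ − mₖ, dₖ₊₁ = (n − mₖ₊₁²)/dₖ, aₖ₊₁ = ⌊(a₀+mₖ₊₁)/dₖ₊₁⌋:
  k=1: m=1, d=1, a=2
d=1 and a=2a₀=2 at k=1, so the next step gives (m, d) = (1, 1) again — its k=1 value — and the period has length 1.

[1; 2]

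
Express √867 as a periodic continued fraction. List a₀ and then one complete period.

a₀ = ⌊√867⌋ = 29.
With m₀=0, d₀=1 and mₖ₊₁ = dₖaₖ − mₖ, dₖ₊₁ = (n − mₖ₊₁²)/dₖ, aₖ₊₁ = ⌊(a₀+mₖ₊₁)/dₖ₊₁⌋:
  k=1: m=29, d=26, a=2
  k=2: m=23, d=13, a=4
  k=3: m=29, d=2, a=29
  k=4: m=29, d=13, a=4
  k=5: m=23, d=26, a=2
  k=6: m=29, d=1, a=58
d=1 and a=2a₀=58 at k=6, so the next step gives (m, d) = (29, 26) again — its k=1 value — and the period has length 6.

[29; 2, 4, 29, 4, 2, 58]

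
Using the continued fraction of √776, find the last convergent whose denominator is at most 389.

10697/384

√776 = [27; 1, 5, 1, 54, …] (period length 4).
Convergents:
  p_0/q_0 = 27/1
  p_1/q_1 = 28/1
  p_2/q_2 = 167/6
  p_3/q_3 = 195/7
  p_4/q_4 = 10697/384
  p_5/q_5 = 10892/391
q_4 = 384 ≤ 389 < 391 = q_5, so the answer is 10697/384.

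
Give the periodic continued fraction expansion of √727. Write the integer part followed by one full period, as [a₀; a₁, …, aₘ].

[26; 1, 25, 1, 52]

a₀ = ⌊√727⌋ = 26.
With m₀=0, d₀=1 and mₖ₊₁ = dₖaₖ − mₖ, dₖ₊₁ = (n − mₖ₊₁²)/dₖ, aₖ₊₁ = ⌊(a₀+mₖ₊₁)/dₖ₊₁⌋:
  k=1: m=26, d=51, a=1
  k=2: m=25, d=2, a=25
  k=3: m=25, d=51, a=1
  k=4: m=26, d=1, a=52
d=1 and a=2a₀=52 at k=4, so the next step gives (m, d) = (26, 51) again — its k=1 value — and the period has length 4.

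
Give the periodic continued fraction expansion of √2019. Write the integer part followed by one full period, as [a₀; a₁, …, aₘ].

[44; 1, 13, 1, 88]

a₀ = ⌊√2019⌋ = 44.
With m₀=0, d₀=1 and mₖ₊₁ = dₖaₖ − mₖ, dₖ₊₁ = (n − mₖ₊₁²)/dₖ, aₖ₊₁ = ⌊(a₀+mₖ₊₁)/dₖ₊₁⌋:
  k=1: m=44, d=83, a=1
  k=2: m=39, d=6, a=13
  k=3: m=39, d=83, a=1
  k=4: m=44, d=1, a=88
d=1 and a=2a₀=88 at k=4, so the next step gives (m, d) = (44, 83) again — its k=1 value — and the period has length 4.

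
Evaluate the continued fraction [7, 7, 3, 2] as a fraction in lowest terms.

Fold from the inside: start with 2/1.
  3 + 1/2 = 7/2
  7 + 2/7 = 51/7
  7 + 7/51 = 364/51

364/51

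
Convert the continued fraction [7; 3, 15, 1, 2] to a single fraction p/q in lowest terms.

1055/144

Using pₖ = aₖpₖ₋₁ + pₖ₋₂ and qₖ = aₖqₖ₋₁ + qₖ₋₂:
  k=0: a=7, p=7, q=1
  k=1: a=3, p=22, q=3
  k=2: a=15, p=337, q=46
  k=3: a=1, p=359, q=49
  k=4: a=2, p=1055, q=144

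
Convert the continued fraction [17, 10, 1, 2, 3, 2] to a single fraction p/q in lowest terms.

4205/246

Fold from the inside: start with 2/1.
  3 + 1/2 = 7/2
  2 + 2/7 = 16/7
  1 + 7/16 = 23/16
  10 + 16/23 = 246/23
  17 + 23/246 = 4205/246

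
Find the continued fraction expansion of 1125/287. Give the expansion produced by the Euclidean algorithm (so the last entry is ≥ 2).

1125 = 3×287 + 264
287 = 1×264 + 23
264 = 11×23 + 11
23 = 2×11 + 1
11 = 11×1 + 0  (stop)
So 1125/287 = [3; 1, 11, 2, 11].

[3; 1, 11, 2, 11]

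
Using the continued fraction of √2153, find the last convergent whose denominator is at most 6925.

√2153 = [46; 2, 2, 92, …] (period length 3).
Convergents:
  p_0/q_0 = 46/1
  p_1/q_1 = 93/2
  p_2/q_2 = 232/5
  p_3/q_3 = 21437/462
  p_4/q_4 = 43106/929
  p_5/q_5 = 107649/2320
  p_6/q_6 = 9946814/214369
q_5 = 2320 ≤ 6925 < 214369 = q_6, so the answer is 107649/2320.

107649/2320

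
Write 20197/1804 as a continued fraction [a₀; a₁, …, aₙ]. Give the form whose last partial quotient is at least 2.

[11; 5, 9, 19, 2]

20197 = 11×1804 + 353
1804 = 5×353 + 39
353 = 9×39 + 2
39 = 19×2 + 1
2 = 2×1 + 0  (stop)
So 20197/1804 = [11; 5, 9, 19, 2].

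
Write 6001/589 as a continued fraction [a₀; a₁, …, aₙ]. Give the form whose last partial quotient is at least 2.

6001 = 10*589 + 111
589 = 5*111 + 34
111 = 3*34 + 9
34 = 3*9 + 7
9 = 1*7 + 2
7 = 3*2 + 1
2 = 2*1 + 0  (stop)
So 6001/589 = [10; 5, 3, 3, 1, 3, 2].

[10; 5, 3, 3, 1, 3, 2]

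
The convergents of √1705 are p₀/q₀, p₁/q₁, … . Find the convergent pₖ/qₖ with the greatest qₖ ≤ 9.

289/7

√1705 = [41; 3, 2, 3, 82, …] (period length 4).
Convergents:
  p_0/q_0 = 41/1
  p_1/q_1 = 124/3
  p_2/q_2 = 289/7
  p_3/q_3 = 991/24
q_2 = 7 ≤ 9 < 24 = q_3, so the answer is 289/7.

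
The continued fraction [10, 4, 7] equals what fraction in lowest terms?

Fold from the inside: start with 7/1.
  4 + 1/7 = 29/7
  10 + 7/29 = 297/29

297/29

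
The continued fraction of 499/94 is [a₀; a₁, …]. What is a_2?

4

499 = 5·94 + 29   →  a_0 = 5
94 = 3·29 + 7   →  a_1 = 3
29 = 4·7 + 1   →  a_2 = 4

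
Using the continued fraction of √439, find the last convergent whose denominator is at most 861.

18019/860

√439 = [20; 1, 19, 1, 40, …] (period length 4).
Convergents:
  p_0/q_0 = 20/1
  p_1/q_1 = 21/1
  p_2/q_2 = 419/20
  p_3/q_3 = 440/21
  p_4/q_4 = 18019/860
  p_5/q_5 = 18459/881
q_4 = 860 ≤ 861 < 881 = q_5, so the answer is 18019/860.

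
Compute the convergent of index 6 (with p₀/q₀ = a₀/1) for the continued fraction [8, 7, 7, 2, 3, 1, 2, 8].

Using pₖ = aₖpₖ₋₁ + pₖ₋₂, qₖ = aₖqₖ₋₁ + qₖ₋₂ (with p₋₁=1, p₋₂=0, q₋₁=0, q₋₂=1):
  k=0: a=8, p=8, q=1
  k=1: a=7, p=57, q=7
  k=2: a=7, p=407, q=50
  k=3: a=2, p=871, q=107
  k=4: a=3, p=3020, q=371
  k=5: a=1, p=3891, q=478
  k=6: a=2, p=10802, q=1327

10802/1327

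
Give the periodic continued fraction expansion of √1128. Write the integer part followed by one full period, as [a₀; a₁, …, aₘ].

[33; 1, 1, 2, 2, 2, 1, 1, 66]

a₀ = ⌊√1128⌋ = 33.
With m₀=0, d₀=1 and mₖ₊₁ = dₖaₖ − mₖ, dₖ₊₁ = (n − mₖ₊₁²)/dₖ, aₖ₊₁ = ⌊(a₀+mₖ₊₁)/dₖ₊₁⌋:
  k=1: m=33, d=39, a=1
  k=2: m=6, d=28, a=1
  k=3: m=22, d=23, a=2
  k=4: m=24, d=24, a=2
  k=5: m=24, d=23, a=2
  k=6: m=22, d=28, a=1
  k=7: m=6, d=39, a=1
  k=8: m=33, d=1, a=66
d=1 and a=2a₀=66 at k=8, so the next step gives (m, d) = (33, 39) again — its k=1 value — and the period has length 8.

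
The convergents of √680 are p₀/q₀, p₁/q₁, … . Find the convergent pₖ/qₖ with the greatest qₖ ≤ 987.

17654/677

√680 = [26; 13, 52, …] (period length 2).
Convergents:
  p_0/q_0 = 26/1
  p_1/q_1 = 339/13
  p_2/q_2 = 17654/677
  p_3/q_3 = 229841/8814
q_2 = 677 ≤ 987 < 8814 = q_3, so the answer is 17654/677.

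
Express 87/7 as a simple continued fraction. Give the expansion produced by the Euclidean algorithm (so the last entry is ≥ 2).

[12; 2, 3]

87 = 12*7 + 3
7 = 2*3 + 1
3 = 3*1 + 0  (stop)
So 87/7 = [12; 2, 3].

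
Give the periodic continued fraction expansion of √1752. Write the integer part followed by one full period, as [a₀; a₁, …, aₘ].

a₀ = ⌊√1752⌋ = 41.
With m₀=0, d₀=1 and mₖ₊₁ = dₖaₖ − mₖ, dₖ₊₁ = (n − mₖ₊₁²)/dₖ, aₖ₊₁ = ⌊(a₀+mₖ₊₁)/dₖ₊₁⌋:
  k=1: m=41, d=71, a=1
  k=2: m=30, d=12, a=5
  k=3: m=30, d=71, a=1
  k=4: m=41, d=1, a=82
d=1 and a=2a₀=82 at k=4, so the next step gives (m, d) = (41, 71) again — its k=1 value — and the period has length 4.

[41; 1, 5, 1, 82]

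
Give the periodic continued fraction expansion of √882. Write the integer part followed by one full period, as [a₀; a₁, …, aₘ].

a₀ = ⌊√882⌋ = 29.
With m₀=0, d₀=1 and mₖ₊₁ = dₖaₖ − mₖ, dₖ₊₁ = (n − mₖ₊₁²)/dₖ, aₖ₊₁ = ⌊(a₀+mₖ₊₁)/dₖ₊₁⌋:
  k=1: m=29, d=41, a=1
  k=2: m=12, d=18, a=2
  k=3: m=24, d=17, a=3
  k=4: m=27, d=9, a=6
  k=5: m=27, d=17, a=3
  k=6: m=24, d=18, a=2
  k=7: m=12, d=41, a=1
  k=8: m=29, d=1, a=58
d=1 and a=2a₀=58 at k=8, so the next step gives (m, d) = (29, 41) again — its k=1 value — and the period has length 8.

[29; 1, 2, 3, 6, 3, 2, 1, 58]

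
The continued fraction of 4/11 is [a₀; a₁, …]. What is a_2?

4 = 0·11 + 4   →  a_0 = 0
11 = 2·4 + 3   →  a_1 = 2
4 = 1·3 + 1   →  a_2 = 1

1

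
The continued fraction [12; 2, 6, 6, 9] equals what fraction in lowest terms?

9135/733

Using pₖ = aₖpₖ₋₁ + pₖ₋₂ and qₖ = aₖqₖ₋₁ + qₖ₋₂:
  k=0: a=12, p=12, q=1
  k=1: a=2, p=25, q=2
  k=2: a=6, p=162, q=13
  k=3: a=6, p=997, q=80
  k=4: a=9, p=9135, q=733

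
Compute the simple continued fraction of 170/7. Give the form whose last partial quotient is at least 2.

170 = 24×7 + 2
7 = 3×2 + 1
2 = 2×1 + 0  (stop)
So 170/7 = [24; 3, 2].

[24; 3, 2]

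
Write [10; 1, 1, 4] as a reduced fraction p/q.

95/9

Using pₖ = aₖpₖ₋₁ + pₖ₋₂ and qₖ = aₖqₖ₋₁ + qₖ₋₂:
  k=0: a=10, p=10, q=1
  k=1: a=1, p=11, q=1
  k=2: a=1, p=21, q=2
  k=3: a=4, p=95, q=9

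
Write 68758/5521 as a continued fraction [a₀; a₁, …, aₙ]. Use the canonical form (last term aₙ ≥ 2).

[12; 2, 4, 1, 12, 19, 2]

68758 = 12*5521 + 2506
5521 = 2*2506 + 509
2506 = 4*509 + 470
509 = 1*470 + 39
470 = 12*39 + 2
39 = 19*2 + 1
2 = 2*1 + 0  (stop)
So 68758/5521 = [12; 2, 4, 1, 12, 19, 2].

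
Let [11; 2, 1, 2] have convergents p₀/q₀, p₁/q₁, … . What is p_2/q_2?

Using pₖ = aₖpₖ₋₁ + pₖ₋₂, qₖ = aₖqₖ₋₁ + qₖ₋₂ (with p₋₁=1, p₋₂=0, q₋₁=0, q₋₂=1):
  k=0: a=11, p=11, q=1
  k=1: a=2, p=23, q=2
  k=2: a=1, p=34, q=3

34/3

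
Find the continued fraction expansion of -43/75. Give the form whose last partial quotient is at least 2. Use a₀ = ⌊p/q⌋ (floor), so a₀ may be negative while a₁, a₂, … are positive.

[-1; 2, 2, 1, 10]

-43 = -1*75 + 32
75 = 2*32 + 11
32 = 2*11 + 10
11 = 1*10 + 1
10 = 10*1 + 0  (stop)
So -43/75 = [-1; 2, 2, 1, 10].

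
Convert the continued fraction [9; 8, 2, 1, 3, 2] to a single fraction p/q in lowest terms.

Using pₖ = aₖpₖ₋₁ + pₖ₋₂ and qₖ = aₖqₖ₋₁ + qₖ₋₂:
  k=0: a=9, p=9, q=1
  k=1: a=8, p=73, q=8
  k=2: a=2, p=155, q=17
  k=3: a=1, p=228, q=25
  k=4: a=3, p=839, q=92
  k=5: a=2, p=1906, q=209

1906/209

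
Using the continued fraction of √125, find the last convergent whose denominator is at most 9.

√125 = [11; 5, 1, 1, 5, 22, …] (period length 5).
Convergents:
  p_0/q_0 = 11/1
  p_1/q_1 = 56/5
  p_2/q_2 = 67/6
  p_3/q_3 = 123/11
q_2 = 6 ≤ 9 < 11 = q_3, so the answer is 67/6.

67/6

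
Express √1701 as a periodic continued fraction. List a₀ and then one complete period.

[41; 4, 8, 1, 10, 1, 8, 4, 82]

a₀ = ⌊√1701⌋ = 41.
With m₀=0, d₀=1 and mₖ₊₁ = dₖaₖ − mₖ, dₖ₊₁ = (n − mₖ₊₁²)/dₖ, aₖ₊₁ = ⌊(a₀+mₖ₊₁)/dₖ₊₁⌋:
  k=1: m=41, d=20, a=4
  k=2: m=39, d=9, a=8
  k=3: m=33, d=68, a=1
  k=4: m=35, d=7, a=10
  k=5: m=35, d=68, a=1
  k=6: m=33, d=9, a=8
  k=7: m=39, d=20, a=4
  k=8: m=41, d=1, a=82
d=1 and a=2a₀=82 at k=8, so the next step gives (m, d) = (41, 20) again — its k=1 value — and the period has length 8.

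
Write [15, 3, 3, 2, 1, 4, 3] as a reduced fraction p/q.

7621/498

Fold from the inside: start with 3/1.
  4 + 1/3 = 13/3
  1 + 3/13 = 16/13
  2 + 13/16 = 45/16
  3 + 16/45 = 151/45
  3 + 45/151 = 498/151
  15 + 151/498 = 7621/498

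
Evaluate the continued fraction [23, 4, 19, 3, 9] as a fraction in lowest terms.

Using pₖ = aₖpₖ₋₁ + pₖ₋₂ and qₖ = aₖqₖ₋₁ + qₖ₋₂:
  k=0: a=23, p=23, q=1
  k=1: a=4, p=93, q=4
  k=2: a=19, p=1790, q=77
  k=3: a=3, p=5463, q=235
  k=4: a=9, p=50957, q=2192

50957/2192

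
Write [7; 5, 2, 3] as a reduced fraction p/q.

273/38

Using pₖ = aₖpₖ₋₁ + pₖ₋₂ and qₖ = aₖqₖ₋₁ + qₖ₋₂:
  k=0: a=7, p=7, q=1
  k=1: a=5, p=36, q=5
  k=2: a=2, p=79, q=11
  k=3: a=3, p=273, q=38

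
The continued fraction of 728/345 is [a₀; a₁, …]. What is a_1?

728 = 2·345 + 38   →  a_0 = 2
345 = 9·38 + 3   →  a_1 = 9

9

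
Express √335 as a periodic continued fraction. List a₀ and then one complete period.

a₀ = ⌊√335⌋ = 18.

[18; 3, 3, 3, 36]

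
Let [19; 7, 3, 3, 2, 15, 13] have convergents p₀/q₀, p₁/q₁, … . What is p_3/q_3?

Using pₖ = aₖpₖ₋₁ + pₖ₋₂, qₖ = aₖqₖ₋₁ + qₖ₋₂ (with p₋₁=1, p₋₂=0, q₋₁=0, q₋₂=1):
  k=0: a=19, p=19, q=1
  k=1: a=7, p=134, q=7
  k=2: a=3, p=421, q=22
  k=3: a=3, p=1397, q=73

1397/73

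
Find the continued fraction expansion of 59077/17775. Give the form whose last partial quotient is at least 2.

59077 = 3×17775 + 5752
17775 = 3×5752 + 519
5752 = 11×519 + 43
519 = 12×43 + 3
43 = 14×3 + 1
3 = 3×1 + 0  (stop)
So 59077/17775 = [3; 3, 11, 12, 14, 3].

[3; 3, 11, 12, 14, 3]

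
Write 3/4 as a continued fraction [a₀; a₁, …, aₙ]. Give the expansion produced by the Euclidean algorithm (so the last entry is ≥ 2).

3 = 0×4 + 3
4 = 1×3 + 1
3 = 3×1 + 0  (stop)
So 3/4 = [0; 1, 3].

[0; 1, 3]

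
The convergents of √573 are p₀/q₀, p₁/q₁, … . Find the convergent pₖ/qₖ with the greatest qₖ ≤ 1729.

√573 = [23; 1, 14, 1, 46, …] (period length 4).
Convergents:
  p_0/q_0 = 23/1
  p_1/q_1 = 24/1
  p_2/q_2 = 359/15
  p_3/q_3 = 383/16
  p_4/q_4 = 17977/751
  p_5/q_5 = 18360/767
  p_6/q_6 = 275017/11489
q_5 = 767 ≤ 1729 < 11489 = q_6, so the answer is 18360/767.

18360/767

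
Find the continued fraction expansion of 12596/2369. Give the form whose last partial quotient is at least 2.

12596 = 5×2369 + 751
2369 = 3×751 + 116
751 = 6×116 + 55
116 = 2×55 + 6
55 = 9×6 + 1
6 = 6×1 + 0  (stop)
So 12596/2369 = [5; 3, 6, 2, 9, 6].

[5; 3, 6, 2, 9, 6]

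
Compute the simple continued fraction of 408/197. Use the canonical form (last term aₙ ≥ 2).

408 = 2×197 + 14
197 = 14×14 + 1
14 = 14×1 + 0  (stop)
So 408/197 = [2; 14, 14].

[2; 14, 14]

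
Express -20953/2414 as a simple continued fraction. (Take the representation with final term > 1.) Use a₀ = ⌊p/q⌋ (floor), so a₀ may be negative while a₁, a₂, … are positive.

-20953 = -9·2414 + 773
2414 = 3·773 + 95
773 = 8·95 + 13
95 = 7·13 + 4
13 = 3·4 + 1
4 = 4·1 + 0  (stop)
So -20953/2414 = [-9; 3, 8, 7, 3, 4].

[-9; 3, 8, 7, 3, 4]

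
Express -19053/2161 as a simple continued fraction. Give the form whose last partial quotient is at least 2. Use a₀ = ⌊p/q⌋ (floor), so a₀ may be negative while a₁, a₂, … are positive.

[-9; 5, 2, 5, 3, 11]

-19053 = -9*2161 + 396
2161 = 5*396 + 181
396 = 2*181 + 34
181 = 5*34 + 11
34 = 3*11 + 1
11 = 11*1 + 0  (stop)
So -19053/2161 = [-9; 5, 2, 5, 3, 11].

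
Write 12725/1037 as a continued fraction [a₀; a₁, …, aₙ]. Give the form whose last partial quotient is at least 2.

[12; 3, 1, 2, 4, 2, 1, 6]

12725 = 12·1037 + 281
1037 = 3·281 + 194
281 = 1·194 + 87
194 = 2·87 + 20
87 = 4·20 + 7
20 = 2·7 + 6
7 = 1·6 + 1
6 = 6·1 + 0  (stop)
So 12725/1037 = [12; 3, 1, 2, 4, 2, 1, 6].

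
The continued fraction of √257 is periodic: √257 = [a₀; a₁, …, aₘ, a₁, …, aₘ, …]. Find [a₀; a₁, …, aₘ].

[16; 32]

a₀ = ⌊√257⌋ = 16.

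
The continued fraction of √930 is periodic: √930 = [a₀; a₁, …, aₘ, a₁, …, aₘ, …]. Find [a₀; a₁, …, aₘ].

a₀ = ⌊√930⌋ = 30.
With m₀=0, d₀=1 and mₖ₊₁ = dₖaₖ − mₖ, dₖ₊₁ = (n − mₖ₊₁²)/dₖ, aₖ₊₁ = ⌊(a₀+mₖ₊₁)/dₖ₊₁⌋:
  k=1: m=30, d=30, a=2
  k=2: m=30, d=1, a=60
d=1 and a=2a₀=60 at k=2, so the next step gives (m, d) = (30, 30) again — its k=1 value — and the period has length 2.

[30; 2, 60]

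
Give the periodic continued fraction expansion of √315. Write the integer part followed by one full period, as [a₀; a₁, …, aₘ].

a₀ = ⌊√315⌋ = 17.
With m₀=0, d₀=1 and mₖ₊₁ = dₖaₖ − mₖ, dₖ₊₁ = (n − mₖ₊₁²)/dₖ, aₖ₊₁ = ⌊(a₀+mₖ₊₁)/dₖ₊₁⌋:
  k=1: m=17, d=26, a=1
  k=2: m=9, d=9, a=2
  k=3: m=9, d=26, a=1
  k=4: m=17, d=1, a=34
d=1 and a=2a₀=34 at k=4, so the next step gives (m, d) = (17, 26) again — its k=1 value — and the period has length 4.

[17; 1, 2, 1, 34]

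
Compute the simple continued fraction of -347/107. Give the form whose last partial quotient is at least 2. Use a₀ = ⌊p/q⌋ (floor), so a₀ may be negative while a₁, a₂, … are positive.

[-4; 1, 3, 8, 1, 2]

-347 = -4×107 + 81
107 = 1×81 + 26
81 = 3×26 + 3
26 = 8×3 + 2
3 = 1×2 + 1
2 = 2×1 + 0  (stop)
So -347/107 = [-4; 1, 3, 8, 1, 2].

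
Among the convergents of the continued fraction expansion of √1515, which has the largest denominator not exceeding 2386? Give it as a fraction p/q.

39429/1013

√1515 = [38; 1, 11, 1, 76, …] (period length 4).
Convergents:
  p_0/q_0 = 38/1
  p_1/q_1 = 39/1
  p_2/q_2 = 467/12
  p_3/q_3 = 506/13
  p_4/q_4 = 38923/1000
  p_5/q_5 = 39429/1013
  p_6/q_6 = 472642/12143
q_5 = 1013 ≤ 2386 < 12143 = q_6, so the answer is 39429/1013.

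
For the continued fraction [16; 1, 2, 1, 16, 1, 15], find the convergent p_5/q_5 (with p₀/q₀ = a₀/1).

1189/71

Using pₖ = aₖpₖ₋₁ + pₖ₋₂, qₖ = aₖqₖ₋₁ + qₖ₋₂ (with p₋₁=1, p₋₂=0, q₋₁=0, q₋₂=1):
  k=0: a=16, p=16, q=1
  k=1: a=1, p=17, q=1
  k=2: a=2, p=50, q=3
  k=3: a=1, p=67, q=4
  k=4: a=16, p=1122, q=67
  k=5: a=1, p=1189, q=71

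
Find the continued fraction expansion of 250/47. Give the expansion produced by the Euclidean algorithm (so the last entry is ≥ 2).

250 = 5*47 + 15
47 = 3*15 + 2
15 = 7*2 + 1
2 = 2*1 + 0  (stop)
So 250/47 = [5; 3, 7, 2].

[5; 3, 7, 2]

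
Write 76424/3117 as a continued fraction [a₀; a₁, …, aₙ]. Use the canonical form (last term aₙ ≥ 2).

76424 = 24*3117 + 1616
3117 = 1*1616 + 1501
1616 = 1*1501 + 115
1501 = 13*115 + 6
115 = 19*6 + 1
6 = 6*1 + 0  (stop)
So 76424/3117 = [24; 1, 1, 13, 19, 6].

[24; 1, 1, 13, 19, 6]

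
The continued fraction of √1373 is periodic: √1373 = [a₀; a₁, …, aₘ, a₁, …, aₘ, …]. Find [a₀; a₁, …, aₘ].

a₀ = ⌊√1373⌋ = 37.
With m₀=0, d₀=1 and mₖ₊₁ = dₖaₖ − mₖ, dₖ₊₁ = (n − mₖ₊₁²)/dₖ, aₖ₊₁ = ⌊(a₀+mₖ₊₁)/dₖ₊₁⌋:
  k=1: m=37, d=4, a=18
  k=2: m=35, d=37, a=1
  k=3: m=2, d=37, a=1
  k=4: m=35, d=4, a=18
  k=5: m=37, d=1, a=74
d=1 and a=2a₀=74 at k=5, so the next step gives (m, d) = (37, 4) again — its k=1 value — and the period has length 5.

[37; 18, 1, 1, 18, 74]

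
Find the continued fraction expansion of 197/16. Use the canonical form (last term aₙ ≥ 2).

197 = 12*16 + 5
16 = 3*5 + 1
5 = 5*1 + 0  (stop)
So 197/16 = [12; 3, 5].

[12; 3, 5]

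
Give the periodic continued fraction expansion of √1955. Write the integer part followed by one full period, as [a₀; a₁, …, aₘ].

a₀ = ⌊√1955⌋ = 44.
With m₀=0, d₀=1 and mₖ₊₁ = dₖaₖ − mₖ, dₖ₊₁ = (n − mₖ₊₁²)/dₖ, aₖ₊₁ = ⌊(a₀+mₖ₊₁)/dₖ₊₁⌋:
  k=1: m=44, d=19, a=4
  k=2: m=32, d=49, a=1
  k=3: m=17, d=34, a=1
  k=4: m=17, d=49, a=1
  k=5: m=32, d=19, a=4
  k=6: m=44, d=1, a=88
d=1 and a=2a₀=88 at k=6, so the next step gives (m, d) = (44, 19) again — its k=1 value — and the period has length 6.

[44; 4, 1, 1, 1, 4, 88]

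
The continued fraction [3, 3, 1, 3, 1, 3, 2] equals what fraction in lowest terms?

532/163

Using pₖ = aₖpₖ₋₁ + pₖ₋₂ and qₖ = aₖqₖ₋₁ + qₖ₋₂:
  k=0: a=3, p=3, q=1
  k=1: a=3, p=10, q=3
  k=2: a=1, p=13, q=4
  k=3: a=3, p=49, q=15
  k=4: a=1, p=62, q=19
  k=5: a=3, p=235, q=72
  k=6: a=2, p=532, q=163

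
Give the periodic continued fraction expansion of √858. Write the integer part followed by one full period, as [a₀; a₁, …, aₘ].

a₀ = ⌊√858⌋ = 29.
With m₀=0, d₀=1 and mₖ₊₁ = dₖaₖ − mₖ, dₖ₊₁ = (n − mₖ₊₁²)/dₖ, aₖ₊₁ = ⌊(a₀+mₖ₊₁)/dₖ₊₁⌋:
  k=1: m=29, d=17, a=3
  k=2: m=22, d=22, a=2
  k=3: m=22, d=17, a=3
  k=4: m=29, d=1, a=58
d=1 and a=2a₀=58 at k=4, so the next step gives (m, d) = (29, 17) again — its k=1 value — and the period has length 4.

[29; 3, 2, 3, 58]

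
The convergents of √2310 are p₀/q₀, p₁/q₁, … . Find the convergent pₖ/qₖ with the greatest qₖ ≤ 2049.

√2310 = [48; 16, 96, …] (period length 2).
Convergents:
  p_0/q_0 = 48/1
  p_1/q_1 = 769/16
  p_2/q_2 = 73872/1537
  p_3/q_3 = 1182721/24608
q_2 = 1537 ≤ 2049 < 24608 = q_3, so the answer is 73872/1537.

73872/1537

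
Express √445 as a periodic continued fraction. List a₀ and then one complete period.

a₀ = ⌊√445⌋ = 21.
With m₀=0, d₀=1 and mₖ₊₁ = dₖaₖ − mₖ, dₖ₊₁ = (n − mₖ₊₁²)/dₖ, aₖ₊₁ = ⌊(a₀+mₖ₊₁)/dₖ₊₁⌋:
  k=1: m=21, d=4, a=10
  k=2: m=19, d=21, a=1
  k=3: m=2, d=21, a=1
  k=4: m=19, d=4, a=10
  k=5: m=21, d=1, a=42
d=1 and a=2a₀=42 at k=5, so the next step gives (m, d) = (21, 4) again — its k=1 value — and the period has length 5.

[21; 10, 1, 1, 10, 42]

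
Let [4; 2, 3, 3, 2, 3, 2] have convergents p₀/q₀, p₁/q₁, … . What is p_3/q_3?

102/23

Using pₖ = aₖpₖ₋₁ + pₖ₋₂, qₖ = aₖqₖ₋₁ + qₖ₋₂ (with p₋₁=1, p₋₂=0, q₋₁=0, q₋₂=1):
  k=0: a=4, p=4, q=1
  k=1: a=2, p=9, q=2
  k=2: a=3, p=31, q=7
  k=3: a=3, p=102, q=23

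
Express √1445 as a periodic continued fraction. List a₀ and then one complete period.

a₀ = ⌊√1445⌋ = 38.
With m₀=0, d₀=1 and mₖ₊₁ = dₖaₖ − mₖ, dₖ₊₁ = (n − mₖ₊₁²)/dₖ, aₖ₊₁ = ⌊(a₀+mₖ₊₁)/dₖ₊₁⌋:
  k=1: m=38, d=1, a=76
d=1 and a=2a₀=76 at k=1, so the next step gives (m, d) = (38, 1) again — its k=1 value — and the period has length 1.

[38; 76]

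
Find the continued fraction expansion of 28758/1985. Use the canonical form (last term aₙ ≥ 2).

28758 = 14×1985 + 968
1985 = 2×968 + 49
968 = 19×49 + 37
49 = 1×37 + 12
37 = 3×12 + 1
12 = 12×1 + 0  (stop)
So 28758/1985 = [14; 2, 19, 1, 3, 12].

[14; 2, 19, 1, 3, 12]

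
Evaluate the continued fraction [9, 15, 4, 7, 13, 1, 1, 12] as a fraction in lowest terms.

Fold from the inside: start with 12/1.
  1 + 1/12 = 13/12
  1 + 12/13 = 25/13
  13 + 13/25 = 338/25
  7 + 25/338 = 2391/338
  4 + 338/2391 = 9902/2391
  15 + 2391/9902 = 150921/9902
  9 + 9902/150921 = 1368191/150921

1368191/150921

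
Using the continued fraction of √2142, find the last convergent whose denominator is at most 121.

3286/71

√2142 = [46; 3, 1, 1, 4, 1, 1, 3, 92, …] (period length 8).
Convergents:
  p_0/q_0 = 46/1
  p_1/q_1 = 139/3
  p_2/q_2 = 185/4
  p_3/q_3 = 324/7
  p_4/q_4 = 1481/32
  p_5/q_5 = 1805/39
  p_6/q_6 = 3286/71
  p_7/q_7 = 11663/252
q_6 = 71 ≤ 121 < 252 = q_7, so the answer is 3286/71.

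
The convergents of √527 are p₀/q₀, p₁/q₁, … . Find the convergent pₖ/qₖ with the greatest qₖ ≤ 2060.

√527 = [22; 1, 21, 1, 44, …] (period length 4).
Convergents:
  p_0/q_0 = 22/1
  p_1/q_1 = 23/1
  p_2/q_2 = 505/22
  p_3/q_3 = 528/23
  p_4/q_4 = 23737/1034
  p_5/q_5 = 24265/1057
  p_6/q_6 = 533302/23231
q_5 = 1057 ≤ 2060 < 23231 = q_6, so the answer is 24265/1057.

24265/1057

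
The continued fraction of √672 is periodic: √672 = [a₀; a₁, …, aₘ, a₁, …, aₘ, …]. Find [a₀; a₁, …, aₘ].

[25; 1, 11, 1, 50]

a₀ = ⌊√672⌋ = 25.
With m₀=0, d₀=1 and mₖ₊₁ = dₖaₖ − mₖ, dₖ₊₁ = (n − mₖ₊₁²)/dₖ, aₖ₊₁ = ⌊(a₀+mₖ₊₁)/dₖ₊₁⌋:
  k=1: m=25, d=47, a=1
  k=2: m=22, d=4, a=11
  k=3: m=22, d=47, a=1
  k=4: m=25, d=1, a=50
d=1 and a=2a₀=50 at k=4, so the next step gives (m, d) = (25, 47) again — its k=1 value — and the period has length 4.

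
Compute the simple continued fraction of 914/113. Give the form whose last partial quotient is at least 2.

914 = 8·113 + 10
113 = 11·10 + 3
10 = 3·3 + 1
3 = 3·1 + 0  (stop)
So 914/113 = [8; 11, 3, 3].

[8; 11, 3, 3]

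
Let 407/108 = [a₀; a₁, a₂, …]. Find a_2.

3

407 = 3·108 + 83   →  a_0 = 3
108 = 1·83 + 25   →  a_1 = 1
83 = 3·25 + 8   →  a_2 = 3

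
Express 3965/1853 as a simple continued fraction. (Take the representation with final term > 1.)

3965 = 2*1853 + 259
1853 = 7*259 + 40
259 = 6*40 + 19
40 = 2*19 + 2
19 = 9*2 + 1
2 = 2*1 + 0  (stop)
So 3965/1853 = [2; 7, 6, 2, 9, 2].

[2; 7, 6, 2, 9, 2]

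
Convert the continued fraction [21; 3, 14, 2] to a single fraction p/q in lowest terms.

Using pₖ = aₖpₖ₋₁ + pₖ₋₂ and qₖ = aₖqₖ₋₁ + qₖ₋₂:
  k=0: a=21, p=21, q=1
  k=1: a=3, p=64, q=3
  k=2: a=14, p=917, q=43
  k=3: a=2, p=1898, q=89

1898/89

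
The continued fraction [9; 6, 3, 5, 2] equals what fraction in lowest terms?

Using pₖ = aₖpₖ₋₁ + pₖ₋₂ and qₖ = aₖqₖ₋₁ + qₖ₋₂:
  k=0: a=9, p=9, q=1
  k=1: a=6, p=55, q=6
  k=2: a=3, p=174, q=19
  k=3: a=5, p=925, q=101
  k=4: a=2, p=2024, q=221

2024/221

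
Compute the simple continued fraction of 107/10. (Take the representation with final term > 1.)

107 = 10×10 + 7
10 = 1×7 + 3
7 = 2×3 + 1
3 = 3×1 + 0  (stop)
So 107/10 = [10; 1, 2, 3].

[10; 1, 2, 3]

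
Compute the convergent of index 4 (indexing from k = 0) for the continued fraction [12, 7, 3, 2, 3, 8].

Using pₖ = aₖpₖ₋₁ + pₖ₋₂, qₖ = aₖqₖ₋₁ + qₖ₋₂ (with p₋₁=1, p₋₂=0, q₋₁=0, q₋₂=1):
  k=0: a=12, p=12, q=1
  k=1: a=7, p=85, q=7
  k=2: a=3, p=267, q=22
  k=3: a=2, p=619, q=51
  k=4: a=3, p=2124, q=175

2124/175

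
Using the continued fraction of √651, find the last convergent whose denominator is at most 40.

893/35

√651 = [25; 1, 1, 16, 1, 1, 50, …] (period length 6).
Convergents:
  p_0/q_0 = 25/1
  p_1/q_1 = 26/1
  p_2/q_2 = 51/2
  p_3/q_3 = 842/33
  p_4/q_4 = 893/35
  p_5/q_5 = 1735/68
q_4 = 35 ≤ 40 < 68 = q_5, so the answer is 893/35.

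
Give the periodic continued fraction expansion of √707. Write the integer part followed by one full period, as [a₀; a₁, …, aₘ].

a₀ = ⌊√707⌋ = 26.
With m₀=0, d₀=1 and mₖ₊₁ = dₖaₖ − mₖ, dₖ₊₁ = (n − mₖ₊₁²)/dₖ, aₖ₊₁ = ⌊(a₀+mₖ₊₁)/dₖ₊₁⌋:
  k=1: m=26, d=31, a=1
  k=2: m=5, d=22, a=1
  k=3: m=17, d=19, a=2
  k=4: m=21, d=14, a=3
  k=5: m=21, d=19, a=2
  k=6: m=17, d=22, a=1
  k=7: m=5, d=31, a=1
  k=8: m=26, d=1, a=52
d=1 and a=2a₀=52 at k=8, so the next step gives (m, d) = (26, 31) again — its k=1 value — and the period has length 8.

[26; 1, 1, 2, 3, 2, 1, 1, 52]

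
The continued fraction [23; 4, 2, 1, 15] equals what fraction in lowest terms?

4739/204

Using pₖ = aₖpₖ₋₁ + pₖ₋₂ and qₖ = aₖqₖ₋₁ + qₖ₋₂:
  k=0: a=23, p=23, q=1
  k=1: a=4, p=93, q=4
  k=2: a=2, p=209, q=9
  k=3: a=1, p=302, q=13
  k=4: a=15, p=4739, q=204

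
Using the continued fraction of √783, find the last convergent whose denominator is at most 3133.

86157/3079

√783 = [27; 1, 54, …] (period length 2).
Convergents:
  p_0/q_0 = 27/1
  p_1/q_1 = 28/1
  p_2/q_2 = 1539/55
  p_3/q_3 = 1567/56
  p_4/q_4 = 86157/3079
  p_5/q_5 = 87724/3135
q_4 = 3079 ≤ 3133 < 3135 = q_5, so the answer is 86157/3079.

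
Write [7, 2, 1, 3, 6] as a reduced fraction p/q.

508/69

Fold from the inside: start with 6/1.
  3 + 1/6 = 19/6
  1 + 6/19 = 25/19
  2 + 19/25 = 69/25
  7 + 25/69 = 508/69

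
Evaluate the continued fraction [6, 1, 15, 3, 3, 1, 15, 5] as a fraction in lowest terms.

Using pₖ = aₖpₖ₋₁ + pₖ₋₂ and qₖ = aₖqₖ₋₁ + qₖ₋₂:
  k=0: a=6, p=6, q=1
  k=1: a=1, p=7, q=1
  k=2: a=15, p=111, q=16
  k=3: a=3, p=340, q=49
  k=4: a=3, p=1131, q=163
  k=5: a=1, p=1471, q=212
  k=6: a=15, p=23196, q=3343
  k=7: a=5, p=117451, q=16927

117451/16927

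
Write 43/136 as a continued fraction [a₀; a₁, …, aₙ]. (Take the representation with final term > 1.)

43 = 0*136 + 43
136 = 3*43 + 7
43 = 6*7 + 1
7 = 7*1 + 0  (stop)
So 43/136 = [0; 3, 6, 7].

[0; 3, 6, 7]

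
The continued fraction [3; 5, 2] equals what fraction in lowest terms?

35/11

Fold from the inside: start with 2/1.
  5 + 1/2 = 11/2
  3 + 2/11 = 35/11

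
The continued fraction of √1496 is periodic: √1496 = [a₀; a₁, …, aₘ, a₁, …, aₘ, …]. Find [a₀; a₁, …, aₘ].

[38; 1, 2, 9, 2, 1, 76]

a₀ = ⌊√1496⌋ = 38.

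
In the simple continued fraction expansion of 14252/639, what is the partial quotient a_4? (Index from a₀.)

14252 = 22·639 + 194   →  a_0 = 22
639 = 3·194 + 57   →  a_1 = 3
194 = 3·57 + 23   →  a_2 = 3
57 = 2·23 + 11   →  a_3 = 2
23 = 2·11 + 1   →  a_4 = 2

2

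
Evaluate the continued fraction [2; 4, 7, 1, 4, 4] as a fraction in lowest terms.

1518/677

Fold from the inside: start with 4/1.
  4 + 1/4 = 17/4
  1 + 4/17 = 21/17
  7 + 17/21 = 164/21
  4 + 21/164 = 677/164
  2 + 164/677 = 1518/677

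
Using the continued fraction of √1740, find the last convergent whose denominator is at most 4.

√1740 = [41; 1, 2, 2, 20, 2, 2, 1, 82, …] (period length 8).
Convergents:
  p_0/q_0 = 41/1
  p_1/q_1 = 42/1
  p_2/q_2 = 125/3
  p_3/q_3 = 292/7
q_2 = 3 ≤ 4 < 7 = q_3, so the answer is 125/3.

125/3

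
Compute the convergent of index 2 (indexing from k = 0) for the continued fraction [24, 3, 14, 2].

1046/43

Using pₖ = aₖpₖ₋₁ + pₖ₋₂, qₖ = aₖqₖ₋₁ + qₖ₋₂ (with p₋₁=1, p₋₂=0, q₋₁=0, q₋₂=1):
  k=0: a=24, p=24, q=1
  k=1: a=3, p=73, q=3
  k=2: a=14, p=1046, q=43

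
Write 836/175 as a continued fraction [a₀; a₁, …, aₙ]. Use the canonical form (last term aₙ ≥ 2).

836 = 4*175 + 136
175 = 1*136 + 39
136 = 3*39 + 19
39 = 2*19 + 1
19 = 19*1 + 0  (stop)
So 836/175 = [4; 1, 3, 2, 19].

[4; 1, 3, 2, 19]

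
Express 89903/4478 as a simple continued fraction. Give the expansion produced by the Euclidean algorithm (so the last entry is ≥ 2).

[20; 13, 18, 19]

89903 = 20×4478 + 343
4478 = 13×343 + 19
343 = 18×19 + 1
19 = 19×1 + 0  (stop)
So 89903/4478 = [20; 13, 18, 19].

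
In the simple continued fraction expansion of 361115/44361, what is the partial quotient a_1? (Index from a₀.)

7

361115 = 8·44361 + 6227   →  a_0 = 8
44361 = 7·6227 + 772   →  a_1 = 7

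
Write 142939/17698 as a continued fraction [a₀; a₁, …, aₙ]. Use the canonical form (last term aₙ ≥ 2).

[8; 13, 16, 3, 13, 2]

142939 = 8×17698 + 1355
17698 = 13×1355 + 83
1355 = 16×83 + 27
83 = 3×27 + 2
27 = 13×2 + 1
2 = 2×1 + 0  (stop)
So 142939/17698 = [8; 13, 16, 3, 13, 2].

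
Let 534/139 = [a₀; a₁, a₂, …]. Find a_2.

534 = 3·139 + 117   →  a_0 = 3
139 = 1·117 + 22   →  a_1 = 1
117 = 5·22 + 7   →  a_2 = 5

5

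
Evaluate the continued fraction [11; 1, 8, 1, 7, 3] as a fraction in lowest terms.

2939/247

Fold from the inside: start with 3/1.
  7 + 1/3 = 22/3
  1 + 3/22 = 25/22
  8 + 22/25 = 222/25
  1 + 25/222 = 247/222
  11 + 222/247 = 2939/247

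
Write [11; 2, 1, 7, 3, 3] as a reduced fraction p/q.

Using pₖ = aₖpₖ₋₁ + pₖ₋₂ and qₖ = aₖqₖ₋₁ + qₖ₋₂:
  k=0: a=11, p=11, q=1
  k=1: a=2, p=23, q=2
  k=2: a=1, p=34, q=3
  k=3: a=7, p=261, q=23
  k=4: a=3, p=817, q=72
  k=5: a=3, p=2712, q=239

2712/239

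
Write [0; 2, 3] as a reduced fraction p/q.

3/7

Fold from the inside: start with 3/1.
  2 + 1/3 = 7/3
  0 + 3/7 = 3/7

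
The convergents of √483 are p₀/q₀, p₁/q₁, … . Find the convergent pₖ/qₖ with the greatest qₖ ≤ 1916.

√483 = [21; 1, 42, …] (period length 2).
Convergents:
  p_0/q_0 = 21/1
  p_1/q_1 = 22/1
  p_2/q_2 = 945/43
  p_3/q_3 = 967/44
  p_4/q_4 = 41559/1891
  p_5/q_5 = 42526/1935
q_4 = 1891 ≤ 1916 < 1935 = q_5, so the answer is 41559/1891.

41559/1891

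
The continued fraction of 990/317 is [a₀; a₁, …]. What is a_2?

7

990 = 3·317 + 39   →  a_0 = 3
317 = 8·39 + 5   →  a_1 = 8
39 = 7·5 + 4   →  a_2 = 7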